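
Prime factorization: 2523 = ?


2523 / 3 = 841
841 / 29 = 29
29 / 29 = 1
2523 = 3 × 29^2


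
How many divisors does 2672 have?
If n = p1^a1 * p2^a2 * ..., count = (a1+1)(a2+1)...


2672 = 2^4 × 167^1
d(2672) = (4+1) × (1+1) = 10

10 divisors


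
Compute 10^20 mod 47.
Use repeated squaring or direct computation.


10^1 mod 47 = 10
10^2 mod 47 = 6
10^3 mod 47 = 13
10^4 mod 47 = 36
10^5 mod 47 = 31
10^6 mod 47 = 28
10^7 mod 47 = 45
10^8 mod 47 = 27
10^9 mod 47 = 35
10^10 mod 47 = 21
10^11 mod 47 = 22
10^12 mod 47 = 32
10^13 mod 47 = 38
10^14 mod 47 = 4
10^15 mod 47 = 40
10^16 mod 47 = 24
10^17 mod 47 = 5
10^18 mod 47 = 3
10^19 mod 47 = 30
10^20 mod 47 = 18


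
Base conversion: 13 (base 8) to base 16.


13 (base 8) = 11 (decimal)
11 (decimal) = B (base 16)


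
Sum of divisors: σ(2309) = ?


Divisors of 2309: 1, 2309
Sum = 1 + 2309 = 2310

σ(2309) = 2310


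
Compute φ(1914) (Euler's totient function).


1914 = 2 × 3 × 11 × 29
Prime factors: 2, 3, 11, 29
φ(1914) = 1914 × (1-1/2) × (1-1/3) × (1-1/11) × (1-1/29)
= 1914 × 1/2 × 2/3 × 10/11 × 28/29 = 560

φ(1914) = 560


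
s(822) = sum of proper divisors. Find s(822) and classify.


Proper divisors: 1, 2, 3, 6, 137, 274, 411
Sum = 1 + 2 + 3 + 6 + 137 + 274 + 411 = 834
834 > 822 → abundant

s(822) = 834 (abundant)


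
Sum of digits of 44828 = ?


4 + 4 + 8 + 2 + 8 = 26


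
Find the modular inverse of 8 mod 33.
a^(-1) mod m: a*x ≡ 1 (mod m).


Use the extended Euclidean algorithm on (33, 8); each row r = 33*s + 8*t:
r=33, s=1, t=0
r=8, s=0, t=1
q=4: r=1, s=1, t=-4   [33*(1) + 8*(-4) = 1]
q=8: r=0, s=-8, t=33   [33*(-8) + 8*(33) = 0]
GCD = 1 with t = -4, so 8*(-4) ≡ 1 (mod 33)
Inverse = -4 mod 33 = 29
Check: 8 * 29 = 232 ≡ 1 (mod 33)

8^(-1) ≡ 29 (mod 33)


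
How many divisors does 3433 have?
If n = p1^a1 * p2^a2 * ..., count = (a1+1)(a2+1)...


3433 = 3433^1
d(3433) = (1+1) = 2

2 divisors


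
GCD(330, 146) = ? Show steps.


330 = 2 * 146 + 38
146 = 3 * 38 + 32
38 = 1 * 32 + 6
32 = 5 * 6 + 2
6 = 3 * 2 + 0
GCD = 2


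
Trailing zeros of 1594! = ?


floor(1594/5) = 318
floor(1594/25) = 63
floor(1594/125) = 12
floor(1594/625) = 2
Total = 395

395 trailing zeros


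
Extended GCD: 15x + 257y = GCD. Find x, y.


Tabular extended Euclidean (each row: r = 15*s + 257*t):
r=15, s=1, t=0
r=257, s=0, t=1
q=0: r=15, s=1, t=0   [15*(1) + 257*(0) = 15]
q=17: r=2, s=-17, t=1   [15*(-17) + 257*(1) = 2]
q=7: r=1, s=120, t=-7   [15*(120) + 257*(-7) = 1]
q=2: r=0, s=-257, t=15   [15*(-257) + 257*(15) = 0]
GCD = 1; from the row with r=1: x=120, y=-7
Check: 15*(120) + 257*(-7) = 1800 - 1799 = 1

GCD = 1, x = 120, y = -7


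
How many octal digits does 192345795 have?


192345795 in base 8 = 1335573303
Number of digits = 10

10 digits (base 8)


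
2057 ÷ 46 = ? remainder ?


2057 = 46 * 44 + 33
Check: 2024 + 33 = 2057

q = 44, r = 33


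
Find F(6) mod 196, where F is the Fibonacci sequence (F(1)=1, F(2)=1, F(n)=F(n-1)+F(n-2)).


F(k) mod 196 for k=1..6:
1, 1, 2, 3, 5, 8
F(6) mod 196 = 8


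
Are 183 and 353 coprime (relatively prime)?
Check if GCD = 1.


Euclidean algorithm:
353 = 1 * 183 + 170
183 = 1 * 170 + 13
170 = 13 * 13 + 1
13 = 13 * 1 + 0
GCD(183, 353) = 1

Yes, coprime (GCD = 1)


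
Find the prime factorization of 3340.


3340 / 2 = 1670
1670 / 2 = 835
835 / 5 = 167
167 / 167 = 1
3340 = 2^2 × 5 × 167


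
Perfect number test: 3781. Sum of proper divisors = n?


Proper divisors of 3781: 1, 19, 199
Sum = 1 + 19 + 199 = 219

No, 3781 is not perfect (219 ≠ 3781)


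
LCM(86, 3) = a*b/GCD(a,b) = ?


GCD(86, 3) = 1
LCM = 86*3/1 = 258/1 = 258

LCM = 258


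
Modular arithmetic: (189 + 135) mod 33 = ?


189 + 135 = 324
324 mod 33 = 27


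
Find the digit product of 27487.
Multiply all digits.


2 × 7 × 4 × 8 × 7 = 3136


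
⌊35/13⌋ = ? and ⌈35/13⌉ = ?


35/13 = 2.6923
floor = 2
ceil = 3

floor = 2, ceil = 3


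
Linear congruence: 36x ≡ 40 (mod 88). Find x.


GCD(36, 88) = 4 divides 40
Divide: 9x ≡ 10 (mod 22)
x ≡ 6 (mod 22)


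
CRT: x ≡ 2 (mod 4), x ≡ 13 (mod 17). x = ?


M = 4*17 = 68
M1 = M/4 = 17, M2 = M/17 = 4
M1^(-1) mod 4 = 1, M2^(-1) mod 17 = 13
x = 2*17*1 + 13*4*13 = 710
710 mod 68 = 30
Check: 30 mod 4 = 2 ✓, 30 mod 17 = 13 ✓

x ≡ 30 (mod 68)


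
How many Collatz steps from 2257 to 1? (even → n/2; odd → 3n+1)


2257 → 6772 → 3386 → 1693 → 5080 → 2540 → 1270 → 635 → 1906 → 953 → 2860 → 1430 → 715 → 2146 → 1073 → 3220 → 1610 → 805 → 2416 → 1208 → 604 → 302 → 151 → 454 → 227 → 682 → 341 → 1024 → 512 → 256 → 128 → 64 → 32 → 16 → 8 → 4 → 2 → 1
Total steps = 37

37 steps


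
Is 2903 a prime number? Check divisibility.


Check divisors up to sqrt(2903) = 53.8795
No divisors found.
2903 is prime.

Yes, 2903 is prime


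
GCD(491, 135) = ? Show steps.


491 = 3 * 135 + 86
135 = 1 * 86 + 49
86 = 1 * 49 + 37
49 = 1 * 37 + 12
37 = 3 * 12 + 1
12 = 12 * 1 + 0
GCD = 1


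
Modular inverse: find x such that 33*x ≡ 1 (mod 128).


Use the extended Euclidean algorithm on (128, 33); each row r = 128*s + 33*t:
r=128, s=1, t=0
r=33, s=0, t=1
q=3: r=29, s=1, t=-3   [128*(1) + 33*(-3) = 29]
q=1: r=4, s=-1, t=4   [128*(-1) + 33*(4) = 4]
q=7: r=1, s=8, t=-31   [128*(8) + 33*(-31) = 1]
q=4: r=0, s=-33, t=128   [128*(-33) + 33*(128) = 0]
GCD = 1 with t = -31, so 33*(-31) ≡ 1 (mod 128)
Inverse = -31 mod 128 = 97
Check: 33 * 97 = 3201 ≡ 1 (mod 128)

33^(-1) ≡ 97 (mod 128)


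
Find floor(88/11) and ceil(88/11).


88/11 = 8.0000
floor = 8
ceil = 8

floor = 8, ceil = 8


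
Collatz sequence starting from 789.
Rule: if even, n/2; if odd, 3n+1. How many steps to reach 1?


789 → 2368 → 1184 → 592 → 296 → 148 → 74 → 37 → 112 → 56 → 28 → 14 → 7 → 22 → 11 → 34 → 17 → 52 → 26 → 13 → 40 → 20 → 10 → 5 → 16 → 8 → 4 → 2 → 1
Total steps = 28

28 steps


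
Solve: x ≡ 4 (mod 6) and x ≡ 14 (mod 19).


M = 6*19 = 114
M1 = M/6 = 19, M2 = M/19 = 6
M1^(-1) mod 6 = 1, M2^(-1) mod 19 = 16
x = 4*19*1 + 14*6*16 = 1420
1420 mod 114 = 52
Check: 52 mod 6 = 4 ✓, 52 mod 19 = 14 ✓

x ≡ 52 (mod 114)


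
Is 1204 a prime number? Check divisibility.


1204 / 2 = 602 (exact division)
1204 is NOT prime.

No, 1204 is not prime


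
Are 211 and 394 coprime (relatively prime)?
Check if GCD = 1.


Euclidean algorithm:
394 = 1 * 211 + 183
211 = 1 * 183 + 28
183 = 6 * 28 + 15
28 = 1 * 15 + 13
15 = 1 * 13 + 2
13 = 6 * 2 + 1
2 = 2 * 1 + 0
GCD(211, 394) = 1

Yes, coprime (GCD = 1)


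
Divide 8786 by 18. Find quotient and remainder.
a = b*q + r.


8786 = 18 * 488 + 2
Check: 8784 + 2 = 8786

q = 488, r = 2


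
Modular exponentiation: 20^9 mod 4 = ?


20^1 mod 4 = 0
20^2 mod 4 = 0
20^3 mod 4 = 0
20^4 mod 4 = 0
20^5 mod 4 = 0
20^6 mod 4 = 0
20^7 mod 4 = 0
20^8 mod 4 = 0
20^9 mod 4 = 0


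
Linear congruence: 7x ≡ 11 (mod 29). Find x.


GCD(7, 29) = 1, unique solution
a^(-1) mod 29 = 25
x = 25 * 11 mod 29 = 14

x ≡ 14 (mod 29)


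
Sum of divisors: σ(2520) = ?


Divisors of 2520: 1, 2, 3, 4, 5, 6, 7, 8, 9, 10, 12, 14, 15, 18, 20, 21, 24, 28, 30, 35, 36, 40, 42, 45, 56, 60, 63, 70, 72, 84, 90, 105, 120, 126, 140, 168, 180, 210, 252, 280, 315, 360, 420, 504, 630, 840, 1260, 2520
Sum = 1 + 2 + 3 + 4 + 5 + 6 + 7 + 8 + 9 + 10 + 12 + 14 + 15 + 18 + 20 + 21 + 24 + 28 + 30 + 35 + 36 + 40 + 42 + 45 + 56 + 60 + 63 + 70 + 72 + 84 + 90 + 105 + 120 + 126 + 140 + 168 + 180 + 210 + 252 + 280 + 315 + 360 + 420 + 504 + 630 + 840 + 1260 + 2520 = 9360

σ(2520) = 9360


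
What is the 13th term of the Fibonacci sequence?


Sequence: 1, 1, 2, 3, 5, 8, 13, 21, 34, 55, 89, 144, 233
F(13) = 233


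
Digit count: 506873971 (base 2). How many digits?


506873971 in base 2 = 11110001101100100100001110011
Number of digits = 29

29 digits (base 2)


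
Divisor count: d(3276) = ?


3276 = 2^2 × 3^2 × 7^1 × 13^1
d(3276) = (2+1) × (2+1) × (1+1) × (1+1) = 36

36 divisors


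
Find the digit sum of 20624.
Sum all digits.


2 + 0 + 6 + 2 + 4 = 14


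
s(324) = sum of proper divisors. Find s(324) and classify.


Proper divisors: 1, 2, 3, 4, 6, 9, 12, 18, 27, 36, 54, 81, 108, 162
Sum = 1 + 2 + 3 + 4 + 6 + 9 + 12 + 18 + 27 + 36 + 54 + 81 + 108 + 162 = 523
523 > 324 → abundant

s(324) = 523 (abundant)


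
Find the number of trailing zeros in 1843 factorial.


floor(1843/5) = 368
floor(1843/25) = 73
floor(1843/125) = 14
floor(1843/625) = 2
Total = 457

457 trailing zeros


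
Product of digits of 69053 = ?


6 × 9 × 0 × 5 × 3 = 0


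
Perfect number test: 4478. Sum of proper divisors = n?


Proper divisors of 4478: 1, 2, 2239
Sum = 1 + 2 + 2239 = 2242

No, 4478 is not perfect (2242 ≠ 4478)


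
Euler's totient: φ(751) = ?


751 = 751
Prime factors: 751
φ(751) = 751 × (1-1/751)
= 751 × 750/751 = 750

φ(751) = 750


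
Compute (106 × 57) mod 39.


106 × 57 = 6042
6042 mod 39 = 36


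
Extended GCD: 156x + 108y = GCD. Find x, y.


Tabular extended Euclidean (each row: r = 156*s + 108*t):
r=156, s=1, t=0
r=108, s=0, t=1
q=1: r=48, s=1, t=-1   [156*(1) + 108*(-1) = 48]
q=2: r=12, s=-2, t=3   [156*(-2) + 108*(3) = 12]
q=4: r=0, s=9, t=-13   [156*(9) + 108*(-13) = 0]
GCD = 12; from the row with r=12: x=-2, y=3
Check: 156*(-2) + 108*(3) = -312 + 324 = 12

GCD = 12, x = -2, y = 3


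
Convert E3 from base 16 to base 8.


E3 (base 16) = 227 (decimal)
227 (decimal) = 343 (base 8)


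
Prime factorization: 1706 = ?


1706 / 2 = 853
853 / 853 = 1
1706 = 2 × 853


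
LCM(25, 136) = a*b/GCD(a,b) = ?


GCD(25, 136) = 1
LCM = 25*136/1 = 3400/1 = 3400

LCM = 3400


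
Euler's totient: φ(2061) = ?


2061 = 3^2 × 229
Prime factors: 3, 229
φ(2061) = 2061 × (1-1/3) × (1-1/229)
= 2061 × 2/3 × 228/229 = 1368

φ(2061) = 1368


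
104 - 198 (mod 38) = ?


104 - 198 = -94
-94 mod 38 = 20


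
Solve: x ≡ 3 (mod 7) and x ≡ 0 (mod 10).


M = 7*10 = 70
M1 = M/7 = 10, M2 = M/10 = 7
M1^(-1) mod 7 = 5, M2^(-1) mod 10 = 3
x = 3*10*5 + 0*7*3 = 150
150 mod 70 = 10
Check: 10 mod 7 = 3 ✓, 10 mod 10 = 0 ✓

x ≡ 10 (mod 70)


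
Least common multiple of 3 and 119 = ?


GCD(3, 119) = 1
LCM = 3*119/1 = 357/1 = 357

LCM = 357


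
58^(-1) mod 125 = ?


Use the extended Euclidean algorithm on (125, 58); each row r = 125*s + 58*t:
r=125, s=1, t=0
r=58, s=0, t=1
q=2: r=9, s=1, t=-2   [125*(1) + 58*(-2) = 9]
q=6: r=4, s=-6, t=13   [125*(-6) + 58*(13) = 4]
q=2: r=1, s=13, t=-28   [125*(13) + 58*(-28) = 1]
q=4: r=0, s=-58, t=125   [125*(-58) + 58*(125) = 0]
GCD = 1 with t = -28, so 58*(-28) ≡ 1 (mod 125)
Inverse = -28 mod 125 = 97
Check: 58 * 97 = 5626 ≡ 1 (mod 125)

58^(-1) ≡ 97 (mod 125)


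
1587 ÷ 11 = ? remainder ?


1587 = 11 * 144 + 3
Check: 1584 + 3 = 1587

q = 144, r = 3


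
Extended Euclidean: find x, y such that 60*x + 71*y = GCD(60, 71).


Tabular extended Euclidean (each row: r = 60*s + 71*t):
r=60, s=1, t=0
r=71, s=0, t=1
q=0: r=60, s=1, t=0   [60*(1) + 71*(0) = 60]
q=1: r=11, s=-1, t=1   [60*(-1) + 71*(1) = 11]
q=5: r=5, s=6, t=-5   [60*(6) + 71*(-5) = 5]
q=2: r=1, s=-13, t=11   [60*(-13) + 71*(11) = 1]
q=5: r=0, s=71, t=-60   [60*(71) + 71*(-60) = 0]
GCD = 1; from the row with r=1: x=-13, y=11
Check: 60*(-13) + 71*(11) = -780 + 781 = 1

GCD = 1, x = -13, y = 11


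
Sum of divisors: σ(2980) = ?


Divisors of 2980: 1, 2, 4, 5, 10, 20, 149, 298, 596, 745, 1490, 2980
Sum = 1 + 2 + 4 + 5 + 10 + 20 + 149 + 298 + 596 + 745 + 1490 + 2980 = 6300

σ(2980) = 6300


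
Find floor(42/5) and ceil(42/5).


42/5 = 8.4000
floor = 8
ceil = 9

floor = 8, ceil = 9


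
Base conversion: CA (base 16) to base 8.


CA (base 16) = 202 (decimal)
202 (decimal) = 312 (base 8)


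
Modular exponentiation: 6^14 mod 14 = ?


6^1 mod 14 = 6
6^2 mod 14 = 8
6^3 mod 14 = 6
6^4 mod 14 = 8
6^5 mod 14 = 6
6^6 mod 14 = 8
6^7 mod 14 = 6
6^8 mod 14 = 8
6^9 mod 14 = 6
6^10 mod 14 = 8
6^11 mod 14 = 6
6^12 mod 14 = 8
6^13 mod 14 = 6
6^14 mod 14 = 8


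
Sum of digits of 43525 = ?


4 + 3 + 5 + 2 + 5 = 19


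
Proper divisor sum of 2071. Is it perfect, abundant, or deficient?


Proper divisors: 1, 19, 109
Sum = 1 + 19 + 109 = 129
129 < 2071 → deficient

s(2071) = 129 (deficient)


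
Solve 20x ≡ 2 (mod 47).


GCD(20, 47) = 1, unique solution
a^(-1) mod 47 = 40
x = 40 * 2 mod 47 = 33

x ≡ 33 (mod 47)


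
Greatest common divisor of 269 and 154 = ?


269 = 1 * 154 + 115
154 = 1 * 115 + 39
115 = 2 * 39 + 37
39 = 1 * 37 + 2
37 = 18 * 2 + 1
2 = 2 * 1 + 0
GCD = 1


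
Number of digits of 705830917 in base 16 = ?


705830917 in base 16 = 2A122005
Number of digits = 8

8 digits (base 16)


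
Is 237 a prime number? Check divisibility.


237 / 3 = 79 (exact division)
237 is NOT prime.

No, 237 is not prime


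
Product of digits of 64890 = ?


6 × 4 × 8 × 9 × 0 = 0


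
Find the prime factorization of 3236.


3236 / 2 = 1618
1618 / 2 = 809
809 / 809 = 1
3236 = 2^2 × 809


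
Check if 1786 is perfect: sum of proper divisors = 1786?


Proper divisors of 1786: 1, 2, 19, 38, 47, 94, 893
Sum = 1 + 2 + 19 + 38 + 47 + 94 + 893 = 1094

No, 1786 is not perfect (1094 ≠ 1786)


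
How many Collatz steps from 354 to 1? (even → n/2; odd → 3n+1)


354 → 177 → 532 → 266 → 133 → 400 → 200 → 100 → 50 → 25 → 76 → 38 → 19 → 58 → 29 → 88 → 44 → 22 → 11 → 34 → 17 → 52 → 26 → 13 → 40 → 20 → 10 → 5 → 16 → 8 → 4 → 2 → 1
Total steps = 32

32 steps


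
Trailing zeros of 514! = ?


floor(514/5) = 102
floor(514/25) = 20
floor(514/125) = 4
Total = 126

126 trailing zeros


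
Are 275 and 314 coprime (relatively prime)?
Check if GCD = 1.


Euclidean algorithm:
314 = 1 * 275 + 39
275 = 7 * 39 + 2
39 = 19 * 2 + 1
2 = 2 * 1 + 0
GCD(275, 314) = 1

Yes, coprime (GCD = 1)


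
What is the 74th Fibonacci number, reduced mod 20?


F(k) mod 20 for k=1..74:
1, 1, 2, 3, 5, 8, 13, 1, 14, 15, 9, 4, 13, 17, 10, 7, 17, 4, 1, 5, 6, 11, 17, 8, 5, 13, 18, 11, 9, 0, 9, 9, 18, 7, 5, 12, 17, 9, 6, 15, 1, 16, 17, 13, 10, 3, 13, 16, 9, 5, 14, 19, 13, 12, 5, 17, 2, 19, 1, 0, 1, 1, 2, 3, 5, 8, 13, 1, 14, 15, 9, 4, 13, 17
F(74) mod 20 = 17


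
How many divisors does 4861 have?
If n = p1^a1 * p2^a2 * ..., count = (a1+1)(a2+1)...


4861 = 4861^1
d(4861) = (1+1) = 2

2 divisors


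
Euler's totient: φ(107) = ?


107 = 107
Prime factors: 107
φ(107) = 107 × (1-1/107)
= 107 × 106/107 = 106

φ(107) = 106


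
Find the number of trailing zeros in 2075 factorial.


floor(2075/5) = 415
floor(2075/25) = 83
floor(2075/125) = 16
floor(2075/625) = 3
Total = 517

517 trailing zeros


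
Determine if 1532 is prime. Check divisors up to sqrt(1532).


1532 / 2 = 766 (exact division)
1532 is NOT prime.

No, 1532 is not prime


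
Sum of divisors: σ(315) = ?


Divisors of 315: 1, 3, 5, 7, 9, 15, 21, 35, 45, 63, 105, 315
Sum = 1 + 3 + 5 + 7 + 9 + 15 + 21 + 35 + 45 + 63 + 105 + 315 = 624

σ(315) = 624


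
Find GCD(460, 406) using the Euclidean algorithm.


460 = 1 * 406 + 54
406 = 7 * 54 + 28
54 = 1 * 28 + 26
28 = 1 * 26 + 2
26 = 13 * 2 + 0
GCD = 2


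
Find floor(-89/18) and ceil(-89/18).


-89/18 = -4.9444
floor = -5
ceil = -4

floor = -5, ceil = -4


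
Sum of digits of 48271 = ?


4 + 8 + 2 + 7 + 1 = 22


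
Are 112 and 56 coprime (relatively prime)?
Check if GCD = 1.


Euclidean algorithm:
112 = 2 * 56 + 0
GCD(112, 56) = 56

No, not coprime (GCD = 56)


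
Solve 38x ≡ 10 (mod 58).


GCD(38, 58) = 2 divides 10
Divide: 19x ≡ 5 (mod 29)
x ≡ 14 (mod 29)


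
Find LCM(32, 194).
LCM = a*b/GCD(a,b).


GCD(32, 194) = 2
LCM = 32*194/2 = 6208/2 = 3104

LCM = 3104


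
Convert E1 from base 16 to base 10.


E1 (base 16) = 225 (decimal)
225 (decimal) = 225 (base 10)


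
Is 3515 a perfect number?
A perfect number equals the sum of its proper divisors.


Proper divisors of 3515: 1, 5, 19, 37, 95, 185, 703
Sum = 1 + 5 + 19 + 37 + 95 + 185 + 703 = 1045

No, 3515 is not perfect (1045 ≠ 3515)


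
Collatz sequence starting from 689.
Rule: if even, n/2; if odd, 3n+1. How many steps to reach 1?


689 → 2068 → 1034 → 517 → 1552 → 776 → 388 → 194 → 97 → 292 → 146 → 73 → 220 → 110 → 55 → 166 → 83 → 250 → 125 → 376 → 188 → 94 → 47 → 142 → 71 → 214 → 107 → 322 → 161 → 484 → 242 → 121 → 364 → 182 → 91 → 274 → 137 → 412 → 206 → 103 → 310 → 155 → 466 → 233 → 700 → 350 → 175 → 526 → 263 → 790 → 395 → 1186 → 593 → 1780 → 890 → 445 → 1336 → 668 → 334 → 167 → 502 → 251 → 754 → 377 → 1132 → 566 → 283 → 850 → 425 → 1276 → 638 → 319 → 958 → 479 → 1438 → 719 → 2158 → 1079 → 3238 → 1619 → 4858 → 2429 → 7288 → 3644 → 1822 → 911 → 2734 → 1367 → 4102 → 2051 → 6154 → 3077 → 9232 → 4616 → 2308 → 1154 → 577 → 1732 → 866 → 433 → 1300 → 650 → 325 → 976 → 488 → 244 → 122 → 61 → 184 → 92 → 46 → 23 → 70 → 35 → 106 → 53 → 160 → 80 → 40 → 20 → 10 → 5 → 16 → 8 → 4 → 2 → 1
Total steps = 126

126 steps


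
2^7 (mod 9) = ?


2^1 mod 9 = 2
2^2 mod 9 = 4
2^3 mod 9 = 8
2^4 mod 9 = 7
2^5 mod 9 = 5
2^6 mod 9 = 1
2^7 mod 9 = 2


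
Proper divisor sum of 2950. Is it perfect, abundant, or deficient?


Proper divisors: 1, 2, 5, 10, 25, 50, 59, 118, 295, 590, 1475
Sum = 1 + 2 + 5 + 10 + 25 + 50 + 59 + 118 + 295 + 590 + 1475 = 2630
2630 < 2950 → deficient

s(2950) = 2630 (deficient)


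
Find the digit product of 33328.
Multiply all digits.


3 × 3 × 3 × 2 × 8 = 432


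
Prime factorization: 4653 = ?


4653 / 3 = 1551
1551 / 3 = 517
517 / 11 = 47
47 / 47 = 1
4653 = 3^2 × 11 × 47


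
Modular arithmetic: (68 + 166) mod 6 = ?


68 + 166 = 234
234 mod 6 = 0


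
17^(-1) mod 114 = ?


Use the extended Euclidean algorithm on (114, 17); each row r = 114*s + 17*t:
r=114, s=1, t=0
r=17, s=0, t=1
q=6: r=12, s=1, t=-6   [114*(1) + 17*(-6) = 12]
q=1: r=5, s=-1, t=7   [114*(-1) + 17*(7) = 5]
q=2: r=2, s=3, t=-20   [114*(3) + 17*(-20) = 2]
q=2: r=1, s=-7, t=47   [114*(-7) + 17*(47) = 1]
q=2: r=0, s=17, t=-114   [114*(17) + 17*(-114) = 0]
GCD = 1 with t = 47, so 17*(47) ≡ 1 (mod 114)
Inverse = 47 mod 114 = 47
Check: 17 * 47 = 799 ≡ 1 (mod 114)

17^(-1) ≡ 47 (mod 114)


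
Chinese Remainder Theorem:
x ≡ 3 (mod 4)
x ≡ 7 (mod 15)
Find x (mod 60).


M = 4*15 = 60
M1 = M/4 = 15, M2 = M/15 = 4
M1^(-1) mod 4 = 3, M2^(-1) mod 15 = 4
x = 3*15*3 + 7*4*4 = 247
247 mod 60 = 7
Check: 7 mod 4 = 3 ✓, 7 mod 15 = 7 ✓

x ≡ 7 (mod 60)


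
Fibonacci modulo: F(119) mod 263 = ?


F(k) mod 263 for k=1..119:
1, 1, 2, 3, 5, 8, 13, 21, 34, 55, 89, 144, 233, 114, 84, 198, 19, 217, 236, 190, 163, 90, 253, 80, 70, 150, 220, 107, 64, 171, 235, 143, 115, 258, 110, 105, 215, 57, 9, 66, 75, 141, 216, 94, 47, 141, 188, 66, 254, 57, 48, 105, 153, 258, 148, 143, 28, 171, 199, 107, 43, 150, 193, 80, 10, 90, 100, 190, 27, 217, 244, 198, 179, 114, 30, 144, 174, 55, 229, 21, 250, 8, 258, 3, 261, 1, 262, 0, 262, 262, 261, 260, 258, 255, 250, 242, 229, 208, 174, 119, 30, 149, 179, 65, 244, 46, 27, 73, 100, 173, 10, 183, 193, 113, 43, 156, 199, 92, 28
F(119) mod 263 = 28


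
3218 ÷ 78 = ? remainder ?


3218 = 78 * 41 + 20
Check: 3198 + 20 = 3218

q = 41, r = 20


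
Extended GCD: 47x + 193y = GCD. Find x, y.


Tabular extended Euclidean (each row: r = 47*s + 193*t):
r=47, s=1, t=0
r=193, s=0, t=1
q=0: r=47, s=1, t=0   [47*(1) + 193*(0) = 47]
q=4: r=5, s=-4, t=1   [47*(-4) + 193*(1) = 5]
q=9: r=2, s=37, t=-9   [47*(37) + 193*(-9) = 2]
q=2: r=1, s=-78, t=19   [47*(-78) + 193*(19) = 1]
q=2: r=0, s=193, t=-47   [47*(193) + 193*(-47) = 0]
GCD = 1; from the row with r=1: x=-78, y=19
Check: 47*(-78) + 193*(19) = -3666 + 3667 = 1

GCD = 1, x = -78, y = 19


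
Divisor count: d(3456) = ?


3456 = 2^7 × 3^3
d(3456) = (7+1) × (3+1) = 32

32 divisors


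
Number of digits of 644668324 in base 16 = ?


644668324 in base 16 = 266CDBA4
Number of digits = 8

8 digits (base 16)


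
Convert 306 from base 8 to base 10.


306 (base 8) = 198 (decimal)
198 (decimal) = 198 (base 10)


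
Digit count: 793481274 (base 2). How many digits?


793481274 in base 2 = 101111010010111001000000111010
Number of digits = 30

30 digits (base 2)


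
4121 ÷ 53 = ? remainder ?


4121 = 53 * 77 + 40
Check: 4081 + 40 = 4121

q = 77, r = 40


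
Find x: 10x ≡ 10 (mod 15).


GCD(10, 15) = 5 divides 10
Divide: 2x ≡ 2 (mod 3)
x ≡ 1 (mod 3)


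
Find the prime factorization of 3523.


3523 / 13 = 271
271 / 271 = 1
3523 = 13 × 271


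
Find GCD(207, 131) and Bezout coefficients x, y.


Tabular extended Euclidean (each row: r = 207*s + 131*t):
r=207, s=1, t=0
r=131, s=0, t=1
q=1: r=76, s=1, t=-1   [207*(1) + 131*(-1) = 76]
q=1: r=55, s=-1, t=2   [207*(-1) + 131*(2) = 55]
q=1: r=21, s=2, t=-3   [207*(2) + 131*(-3) = 21]
q=2: r=13, s=-5, t=8   [207*(-5) + 131*(8) = 13]
q=1: r=8, s=7, t=-11   [207*(7) + 131*(-11) = 8]
q=1: r=5, s=-12, t=19   [207*(-12) + 131*(19) = 5]
q=1: r=3, s=19, t=-30   [207*(19) + 131*(-30) = 3]
q=1: r=2, s=-31, t=49   [207*(-31) + 131*(49) = 2]
q=1: r=1, s=50, t=-79   [207*(50) + 131*(-79) = 1]
q=2: r=0, s=-131, t=207   [207*(-131) + 131*(207) = 0]
GCD = 1; from the row with r=1: x=50, y=-79
Check: 207*(50) + 131*(-79) = 10350 - 10349 = 1

GCD = 1, x = 50, y = -79


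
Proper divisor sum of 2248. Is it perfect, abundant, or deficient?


Proper divisors: 1, 2, 4, 8, 281, 562, 1124
Sum = 1 + 2 + 4 + 8 + 281 + 562 + 1124 = 1982
1982 < 2248 → deficient

s(2248) = 1982 (deficient)


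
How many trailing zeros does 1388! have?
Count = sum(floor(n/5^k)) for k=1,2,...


floor(1388/5) = 277
floor(1388/25) = 55
floor(1388/125) = 11
floor(1388/625) = 2
Total = 345

345 trailing zeros


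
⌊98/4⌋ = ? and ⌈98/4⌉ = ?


98/4 = 24.5000
floor = 24
ceil = 25

floor = 24, ceil = 25


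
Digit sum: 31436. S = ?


3 + 1 + 4 + 3 + 6 = 17


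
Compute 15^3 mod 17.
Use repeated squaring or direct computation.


15^1 mod 17 = 15
15^2 mod 17 = 4
15^3 mod 17 = 9


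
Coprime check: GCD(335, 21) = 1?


Euclidean algorithm:
335 = 15 * 21 + 20
21 = 1 * 20 + 1
20 = 20 * 1 + 0
GCD(335, 21) = 1

Yes, coprime (GCD = 1)


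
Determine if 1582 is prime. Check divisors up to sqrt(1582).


1582 / 2 = 791 (exact division)
1582 is NOT prime.

No, 1582 is not prime


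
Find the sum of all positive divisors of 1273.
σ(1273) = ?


Divisors of 1273: 1, 19, 67, 1273
Sum = 1 + 19 + 67 + 1273 = 1360

σ(1273) = 1360


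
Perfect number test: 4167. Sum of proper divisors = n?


Proper divisors of 4167: 1, 3, 9, 463, 1389
Sum = 1 + 3 + 9 + 463 + 1389 = 1865

No, 4167 is not perfect (1865 ≠ 4167)


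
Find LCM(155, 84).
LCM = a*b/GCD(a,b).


GCD(155, 84) = 1
LCM = 155*84/1 = 13020/1 = 13020

LCM = 13020


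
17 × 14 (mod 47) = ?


17 × 14 = 238
238 mod 47 = 3


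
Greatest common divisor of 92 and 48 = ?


92 = 1 * 48 + 44
48 = 1 * 44 + 4
44 = 11 * 4 + 0
GCD = 4


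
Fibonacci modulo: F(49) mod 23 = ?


F(k) mod 23 for k=1..49:
1, 1, 2, 3, 5, 8, 13, 21, 11, 9, 20, 6, 3, 9, 12, 21, 10, 8, 18, 3, 21, 1, 22, 0, 22, 22, 21, 20, 18, 15, 10, 2, 12, 14, 3, 17, 20, 14, 11, 2, 13, 15, 5, 20, 2, 22, 1, 0, 1
F(49) mod 23 = 1


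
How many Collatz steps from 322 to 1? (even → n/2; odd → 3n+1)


322 → 161 → 484 → 242 → 121 → 364 → 182 → 91 → 274 → 137 → 412 → 206 → 103 → 310 → 155 → 466 → 233 → 700 → 350 → 175 → 526 → 263 → 790 → 395 → 1186 → 593 → 1780 → 890 → 445 → 1336 → 668 → 334 → 167 → 502 → 251 → 754 → 377 → 1132 → 566 → 283 → 850 → 425 → 1276 → 638 → 319 → 958 → 479 → 1438 → 719 → 2158 → 1079 → 3238 → 1619 → 4858 → 2429 → 7288 → 3644 → 1822 → 911 → 2734 → 1367 → 4102 → 2051 → 6154 → 3077 → 9232 → 4616 → 2308 → 1154 → 577 → 1732 → 866 → 433 → 1300 → 650 → 325 → 976 → 488 → 244 → 122 → 61 → 184 → 92 → 46 → 23 → 70 → 35 → 106 → 53 → 160 → 80 → 40 → 20 → 10 → 5 → 16 → 8 → 4 → 2 → 1
Total steps = 99

99 steps


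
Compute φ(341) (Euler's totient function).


341 = 11 × 31
Prime factors: 11, 31
φ(341) = 341 × (1-1/11) × (1-1/31)
= 341 × 10/11 × 30/31 = 300

φ(341) = 300


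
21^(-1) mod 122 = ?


Use the extended Euclidean algorithm on (122, 21); each row r = 122*s + 21*t:
r=122, s=1, t=0
r=21, s=0, t=1
q=5: r=17, s=1, t=-5   [122*(1) + 21*(-5) = 17]
q=1: r=4, s=-1, t=6   [122*(-1) + 21*(6) = 4]
q=4: r=1, s=5, t=-29   [122*(5) + 21*(-29) = 1]
q=4: r=0, s=-21, t=122   [122*(-21) + 21*(122) = 0]
GCD = 1 with t = -29, so 21*(-29) ≡ 1 (mod 122)
Inverse = -29 mod 122 = 93
Check: 21 * 93 = 1953 ≡ 1 (mod 122)

21^(-1) ≡ 93 (mod 122)


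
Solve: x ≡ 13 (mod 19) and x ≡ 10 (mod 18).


M = 19*18 = 342
M1 = M/19 = 18, M2 = M/18 = 19
M1^(-1) mod 19 = 18, M2^(-1) mod 18 = 1
x = 13*18*18 + 10*19*1 = 4402
4402 mod 342 = 298
Check: 298 mod 19 = 13 ✓, 298 mod 18 = 10 ✓

x ≡ 298 (mod 342)


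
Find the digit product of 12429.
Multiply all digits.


1 × 2 × 4 × 2 × 9 = 144


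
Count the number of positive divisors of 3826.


3826 = 2^1 × 1913^1
d(3826) = (1+1) × (1+1) = 4

4 divisors


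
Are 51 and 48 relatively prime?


Euclidean algorithm:
51 = 1 * 48 + 3
48 = 16 * 3 + 0
GCD(51, 48) = 3

No, not coprime (GCD = 3)


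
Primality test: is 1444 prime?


1444 / 2 = 722 (exact division)
1444 is NOT prime.

No, 1444 is not prime


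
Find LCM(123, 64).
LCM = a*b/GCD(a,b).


GCD(123, 64) = 1
LCM = 123*64/1 = 7872/1 = 7872

LCM = 7872


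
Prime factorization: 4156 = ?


4156 / 2 = 2078
2078 / 2 = 1039
1039 / 1039 = 1
4156 = 2^2 × 1039


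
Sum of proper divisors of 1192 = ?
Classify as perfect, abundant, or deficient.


Proper divisors: 1, 2, 4, 8, 149, 298, 596
Sum = 1 + 2 + 4 + 8 + 149 + 298 + 596 = 1058
1058 < 1192 → deficient

s(1192) = 1058 (deficient)


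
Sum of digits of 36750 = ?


3 + 6 + 7 + 5 + 0 = 21


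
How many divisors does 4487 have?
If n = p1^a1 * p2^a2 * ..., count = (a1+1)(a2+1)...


4487 = 7^1 × 641^1
d(4487) = (1+1) × (1+1) = 4

4 divisors


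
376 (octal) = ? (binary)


376 (base 8) = 254 (decimal)
254 (decimal) = 11111110 (base 2)


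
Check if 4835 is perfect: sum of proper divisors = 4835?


Proper divisors of 4835: 1, 5, 967
Sum = 1 + 5 + 967 = 973

No, 4835 is not perfect (973 ≠ 4835)


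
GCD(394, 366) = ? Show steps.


394 = 1 * 366 + 28
366 = 13 * 28 + 2
28 = 14 * 2 + 0
GCD = 2


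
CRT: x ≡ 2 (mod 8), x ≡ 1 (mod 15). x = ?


M = 8*15 = 120
M1 = M/8 = 15, M2 = M/15 = 8
M1^(-1) mod 8 = 7, M2^(-1) mod 15 = 2
x = 2*15*7 + 1*8*2 = 226
226 mod 120 = 106
Check: 106 mod 8 = 2 ✓, 106 mod 15 = 1 ✓

x ≡ 106 (mod 120)


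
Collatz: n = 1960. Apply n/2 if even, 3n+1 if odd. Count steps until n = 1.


1960 → 980 → 490 → 245 → 736 → 368 → 184 → 92 → 46 → 23 → 70 → 35 → 106 → 53 → 160 → 80 → 40 → 20 → 10 → 5 → 16 → 8 → 4 → 2 → 1
Total steps = 24

24 steps


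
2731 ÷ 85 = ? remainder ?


2731 = 85 * 32 + 11
Check: 2720 + 11 = 2731

q = 32, r = 11


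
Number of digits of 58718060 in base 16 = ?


58718060 in base 16 = 37FF76C
Number of digits = 7

7 digits (base 16)


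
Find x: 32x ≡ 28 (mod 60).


GCD(32, 60) = 4 divides 28
Divide: 8x ≡ 7 (mod 15)
x ≡ 14 (mod 15)


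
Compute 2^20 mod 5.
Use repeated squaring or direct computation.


2^1 mod 5 = 2
2^2 mod 5 = 4
2^3 mod 5 = 3
2^4 mod 5 = 1
2^5 mod 5 = 2
2^6 mod 5 = 4
2^7 mod 5 = 3
2^8 mod 5 = 1
2^9 mod 5 = 2
2^10 mod 5 = 4
2^11 mod 5 = 3
2^12 mod 5 = 1
2^13 mod 5 = 2
2^14 mod 5 = 4
2^15 mod 5 = 3
2^16 mod 5 = 1
2^17 mod 5 = 2
2^18 mod 5 = 4
2^19 mod 5 = 3
2^20 mod 5 = 1


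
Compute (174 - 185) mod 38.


174 - 185 = -11
-11 mod 38 = 27


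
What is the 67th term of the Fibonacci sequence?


Sequence: 1, 1, 2, 3, 5, 8, 13, 21, 34, 55, 89, 144, 233, 377, 610, 987, 1597, 2584, 4181, 6765, 10946, 17711, 28657, 46368, 75025, 121393, 196418, 317811, 514229, 832040, 1346269, 2178309, 3524578, 5702887, 9227465, 14930352, 24157817, 39088169, 63245986, 102334155, 165580141, 267914296, 433494437, 701408733, 1134903170, 1836311903, 2971215073, 4807526976, 7778742049, 12586269025, 20365011074, 32951280099, 53316291173, 86267571272, 139583862445, 225851433717, 365435296162, 591286729879, 956722026041, 1548008755920, 2504730781961, 4052739537881, 6557470319842, 10610209857723, 17167680177565, 27777890035288, 44945570212853
F(67) = 44945570212853


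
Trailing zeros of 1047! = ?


floor(1047/5) = 209
floor(1047/25) = 41
floor(1047/125) = 8
floor(1047/625) = 1
Total = 259

259 trailing zeros


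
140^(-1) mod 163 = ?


Use the extended Euclidean algorithm on (163, 140); each row r = 163*s + 140*t:
r=163, s=1, t=0
r=140, s=0, t=1
q=1: r=23, s=1, t=-1   [163*(1) + 140*(-1) = 23]
q=6: r=2, s=-6, t=7   [163*(-6) + 140*(7) = 2]
q=11: r=1, s=67, t=-78   [163*(67) + 140*(-78) = 1]
q=2: r=0, s=-140, t=163   [163*(-140) + 140*(163) = 0]
GCD = 1 with t = -78, so 140*(-78) ≡ 1 (mod 163)
Inverse = -78 mod 163 = 85
Check: 140 * 85 = 11900 ≡ 1 (mod 163)

140^(-1) ≡ 85 (mod 163)


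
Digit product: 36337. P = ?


3 × 6 × 3 × 3 × 7 = 1134


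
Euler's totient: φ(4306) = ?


4306 = 2 × 2153
Prime factors: 2, 2153
φ(4306) = 4306 × (1-1/2) × (1-1/2153)
= 4306 × 1/2 × 2152/2153 = 2152

φ(4306) = 2152


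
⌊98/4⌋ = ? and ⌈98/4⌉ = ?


98/4 = 24.5000
floor = 24
ceil = 25

floor = 24, ceil = 25


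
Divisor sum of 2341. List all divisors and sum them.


Divisors of 2341: 1, 2341
Sum = 1 + 2341 = 2342

σ(2341) = 2342


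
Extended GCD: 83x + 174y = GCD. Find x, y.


Tabular extended Euclidean (each row: r = 83*s + 174*t):
r=83, s=1, t=0
r=174, s=0, t=1
q=0: r=83, s=1, t=0   [83*(1) + 174*(0) = 83]
q=2: r=8, s=-2, t=1   [83*(-2) + 174*(1) = 8]
q=10: r=3, s=21, t=-10   [83*(21) + 174*(-10) = 3]
q=2: r=2, s=-44, t=21   [83*(-44) + 174*(21) = 2]
q=1: r=1, s=65, t=-31   [83*(65) + 174*(-31) = 1]
q=2: r=0, s=-174, t=83   [83*(-174) + 174*(83) = 0]
GCD = 1; from the row with r=1: x=65, y=-31
Check: 83*(65) + 174*(-31) = 5395 - 5394 = 1

GCD = 1, x = 65, y = -31


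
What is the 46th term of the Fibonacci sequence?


Sequence: 1, 1, 2, 3, 5, 8, 13, 21, 34, 55, 89, 144, 233, 377, 610, 987, 1597, 2584, 4181, 6765, 10946, 17711, 28657, 46368, 75025, 121393, 196418, 317811, 514229, 832040, 1346269, 2178309, 3524578, 5702887, 9227465, 14930352, 24157817, 39088169, 63245986, 102334155, 165580141, 267914296, 433494437, 701408733, 1134903170, 1836311903
F(46) = 1836311903


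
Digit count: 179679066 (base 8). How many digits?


179679066 in base 8 = 1255327532
Number of digits = 10

10 digits (base 8)


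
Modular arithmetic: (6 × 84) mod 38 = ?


6 × 84 = 504
504 mod 38 = 10


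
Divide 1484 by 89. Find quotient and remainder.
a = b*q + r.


1484 = 89 * 16 + 60
Check: 1424 + 60 = 1484

q = 16, r = 60


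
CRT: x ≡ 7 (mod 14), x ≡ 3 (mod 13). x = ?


M = 14*13 = 182
M1 = M/14 = 13, M2 = M/13 = 14
M1^(-1) mod 14 = 13, M2^(-1) mod 13 = 1
x = 7*13*13 + 3*14*1 = 1225
1225 mod 182 = 133
Check: 133 mod 14 = 7 ✓, 133 mod 13 = 3 ✓

x ≡ 133 (mod 182)


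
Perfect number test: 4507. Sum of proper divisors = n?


Proper divisors of 4507: 1
Sum = 1 = 1

No, 4507 is not perfect (1 ≠ 4507)


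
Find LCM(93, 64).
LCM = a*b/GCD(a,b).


GCD(93, 64) = 1
LCM = 93*64/1 = 5952/1 = 5952

LCM = 5952


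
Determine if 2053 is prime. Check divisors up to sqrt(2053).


Check divisors up to sqrt(2053) = 45.3100
No divisors found.
2053 is prime.

Yes, 2053 is prime


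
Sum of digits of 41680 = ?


4 + 1 + 6 + 8 + 0 = 19


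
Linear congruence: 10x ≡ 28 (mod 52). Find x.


GCD(10, 52) = 2 divides 28
Divide: 5x ≡ 14 (mod 26)
x ≡ 8 (mod 26)


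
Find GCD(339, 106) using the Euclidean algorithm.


339 = 3 * 106 + 21
106 = 5 * 21 + 1
21 = 21 * 1 + 0
GCD = 1


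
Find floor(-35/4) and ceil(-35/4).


-35/4 = -8.7500
floor = -9
ceil = -8

floor = -9, ceil = -8


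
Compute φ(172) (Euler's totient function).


172 = 2^2 × 43
Prime factors: 2, 43
φ(172) = 172 × (1-1/2) × (1-1/43)
= 172 × 1/2 × 42/43 = 84

φ(172) = 84


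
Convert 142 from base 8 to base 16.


142 (base 8) = 98 (decimal)
98 (decimal) = 62 (base 16)


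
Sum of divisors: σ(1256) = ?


Divisors of 1256: 1, 2, 4, 8, 157, 314, 628, 1256
Sum = 1 + 2 + 4 + 8 + 157 + 314 + 628 + 1256 = 2370

σ(1256) = 2370


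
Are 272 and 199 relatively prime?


Euclidean algorithm:
272 = 1 * 199 + 73
199 = 2 * 73 + 53
73 = 1 * 53 + 20
53 = 2 * 20 + 13
20 = 1 * 13 + 7
13 = 1 * 7 + 6
7 = 1 * 6 + 1
6 = 6 * 1 + 0
GCD(272, 199) = 1

Yes, coprime (GCD = 1)


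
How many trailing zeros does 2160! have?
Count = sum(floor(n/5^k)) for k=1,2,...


floor(2160/5) = 432
floor(2160/25) = 86
floor(2160/125) = 17
floor(2160/625) = 3
Total = 538

538 trailing zeros


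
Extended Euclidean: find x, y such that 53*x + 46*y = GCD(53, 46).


Tabular extended Euclidean (each row: r = 53*s + 46*t):
r=53, s=1, t=0
r=46, s=0, t=1
q=1: r=7, s=1, t=-1   [53*(1) + 46*(-1) = 7]
q=6: r=4, s=-6, t=7   [53*(-6) + 46*(7) = 4]
q=1: r=3, s=7, t=-8   [53*(7) + 46*(-8) = 3]
q=1: r=1, s=-13, t=15   [53*(-13) + 46*(15) = 1]
q=3: r=0, s=46, t=-53   [53*(46) + 46*(-53) = 0]
GCD = 1; from the row with r=1: x=-13, y=15
Check: 53*(-13) + 46*(15) = -689 + 690 = 1

GCD = 1, x = -13, y = 15


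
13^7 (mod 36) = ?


13^1 mod 36 = 13
13^2 mod 36 = 25
13^3 mod 36 = 1
13^4 mod 36 = 13
13^5 mod 36 = 25
13^6 mod 36 = 1
13^7 mod 36 = 13


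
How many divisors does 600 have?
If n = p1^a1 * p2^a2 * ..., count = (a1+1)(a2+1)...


600 = 2^3 × 3^1 × 5^2
d(600) = (3+1) × (1+1) × (2+1) = 24

24 divisors


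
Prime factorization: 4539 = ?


4539 / 3 = 1513
1513 / 17 = 89
89 / 89 = 1
4539 = 3 × 17 × 89


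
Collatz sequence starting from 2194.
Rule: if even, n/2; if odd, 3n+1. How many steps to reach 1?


2194 → 1097 → 3292 → 1646 → 823 → 2470 → 1235 → 3706 → 1853 → 5560 → 2780 → 1390 → 695 → 2086 → 1043 → 3130 → 1565 → 4696 → 2348 → 1174 → 587 → 1762 → 881 → 2644 → 1322 → 661 → 1984 → 992 → 496 → 248 → 124 → 62 → 31 → 94 → 47 → 142 → 71 → 214 → 107 → 322 → 161 → 484 → 242 → 121 → 364 → 182 → 91 → 274 → 137 → 412 → 206 → 103 → 310 → 155 → 466 → 233 → 700 → 350 → 175 → 526 → 263 → 790 → 395 → 1186 → 593 → 1780 → 890 → 445 → 1336 → 668 → 334 → 167 → 502 → 251 → 754 → 377 → 1132 → 566 → 283 → 850 → 425 → 1276 → 638 → 319 → 958 → 479 → 1438 → 719 → 2158 → 1079 → 3238 → 1619 → 4858 → 2429 → 7288 → 3644 → 1822 → 911 → 2734 → 1367 → 4102 → 2051 → 6154 → 3077 → 9232 → 4616 → 2308 → 1154 → 577 → 1732 → 866 → 433 → 1300 → 650 → 325 → 976 → 488 → 244 → 122 → 61 → 184 → 92 → 46 → 23 → 70 → 35 → 106 → 53 → 160 → 80 → 40 → 20 → 10 → 5 → 16 → 8 → 4 → 2 → 1
Total steps = 138

138 steps


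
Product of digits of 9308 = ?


9 × 3 × 0 × 8 = 0


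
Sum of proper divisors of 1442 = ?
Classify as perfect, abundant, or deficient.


Proper divisors: 1, 2, 7, 14, 103, 206, 721
Sum = 1 + 2 + 7 + 14 + 103 + 206 + 721 = 1054
1054 < 1442 → deficient

s(1442) = 1054 (deficient)


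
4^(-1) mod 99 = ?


Use the extended Euclidean algorithm on (99, 4); each row r = 99*s + 4*t:
r=99, s=1, t=0
r=4, s=0, t=1
q=24: r=3, s=1, t=-24   [99*(1) + 4*(-24) = 3]
q=1: r=1, s=-1, t=25   [99*(-1) + 4*(25) = 1]
q=3: r=0, s=4, t=-99   [99*(4) + 4*(-99) = 0]
GCD = 1 with t = 25, so 4*(25) ≡ 1 (mod 99)
Inverse = 25 mod 99 = 25
Check: 4 * 25 = 100 ≡ 1 (mod 99)

4^(-1) ≡ 25 (mod 99)


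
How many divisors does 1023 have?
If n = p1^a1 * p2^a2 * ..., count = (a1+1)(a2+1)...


1023 = 3^1 × 11^1 × 31^1
d(1023) = (1+1) × (1+1) × (1+1) = 8

8 divisors


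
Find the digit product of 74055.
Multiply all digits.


7 × 4 × 0 × 5 × 5 = 0


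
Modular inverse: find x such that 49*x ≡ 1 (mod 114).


Use the extended Euclidean algorithm on (114, 49); each row r = 114*s + 49*t:
r=114, s=1, t=0
r=49, s=0, t=1
q=2: r=16, s=1, t=-2   [114*(1) + 49*(-2) = 16]
q=3: r=1, s=-3, t=7   [114*(-3) + 49*(7) = 1]
q=16: r=0, s=49, t=-114   [114*(49) + 49*(-114) = 0]
GCD = 1 with t = 7, so 49*(7) ≡ 1 (mod 114)
Inverse = 7 mod 114 = 7
Check: 49 * 7 = 343 ≡ 1 (mod 114)

49^(-1) ≡ 7 (mod 114)


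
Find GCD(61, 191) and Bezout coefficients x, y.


Tabular extended Euclidean (each row: r = 61*s + 191*t):
r=61, s=1, t=0
r=191, s=0, t=1
q=0: r=61, s=1, t=0   [61*(1) + 191*(0) = 61]
q=3: r=8, s=-3, t=1   [61*(-3) + 191*(1) = 8]
q=7: r=5, s=22, t=-7   [61*(22) + 191*(-7) = 5]
q=1: r=3, s=-25, t=8   [61*(-25) + 191*(8) = 3]
q=1: r=2, s=47, t=-15   [61*(47) + 191*(-15) = 2]
q=1: r=1, s=-72, t=23   [61*(-72) + 191*(23) = 1]
q=2: r=0, s=191, t=-61   [61*(191) + 191*(-61) = 0]
GCD = 1; from the row with r=1: x=-72, y=23
Check: 61*(-72) + 191*(23) = -4392 + 4393 = 1

GCD = 1, x = -72, y = 23


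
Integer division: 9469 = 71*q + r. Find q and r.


9469 = 71 * 133 + 26
Check: 9443 + 26 = 9469

q = 133, r = 26


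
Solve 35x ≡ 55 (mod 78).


GCD(35, 78) = 1, unique solution
a^(-1) mod 78 = 29
x = 29 * 55 mod 78 = 35

x ≡ 35 (mod 78)


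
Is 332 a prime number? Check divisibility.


332 / 2 = 166 (exact division)
332 is NOT prime.

No, 332 is not prime


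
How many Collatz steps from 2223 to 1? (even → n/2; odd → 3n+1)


2223 → 6670 → 3335 → 10006 → 5003 → 15010 → 7505 → 22516 → 11258 → 5629 → 16888 → 8444 → 4222 → 2111 → 6334 → 3167 → 9502 → 4751 → 14254 → 7127 → 21382 → 10691 → 32074 → 16037 → 48112 → 24056 → 12028 → 6014 → 3007 → 9022 → 4511 → 13534 → 6767 → 20302 → 10151 → 30454 → 15227 → 45682 → 22841 → 68524 → 34262 → 17131 → 51394 → 25697 → 77092 → 38546 → 19273 → 57820 → 28910 → 14455 → 43366 → 21683 → 65050 → 32525 → 97576 → 48788 → 24394 → 12197 → 36592 → 18296 → 9148 → 4574 → 2287 → 6862 → 3431 → 10294 → 5147 → 15442 → 7721 → 23164 → 11582 → 5791 → 17374 → 8687 → 26062 → 13031 → 39094 → 19547 → 58642 → 29321 → 87964 → 43982 → 21991 → 65974 → 32987 → 98962 → 49481 → 148444 → 74222 → 37111 → 111334 → 55667 → 167002 → 83501 → 250504 → 125252 → 62626 → 31313 → 93940 → 46970 → 23485 → 70456 → 35228 → 17614 → 8807 → 26422 → 13211 → 39634 → 19817 → 59452 → 29726 → 14863 → 44590 → 22295 → 66886 → 33443 → 100330 → 50165 → 150496 → 75248 → 37624 → 18812 → 9406 → 4703 → 14110 → 7055 → 21166 → 10583 → 31750 → 15875 → 47626 → 23813 → 71440 → 35720 → 17860 → 8930 → 4465 → 13396 → 6698 → 3349 → 10048 → 5024 → 2512 → 1256 → 628 → 314 → 157 → 472 → 236 → 118 → 59 → 178 → 89 → 268 → 134 → 67 → 202 → 101 → 304 → 152 → 76 → 38 → 19 → 58 → 29 → 88 → 44 → 22 → 11 → 34 → 17 → 52 → 26 → 13 → 40 → 20 → 10 → 5 → 16 → 8 → 4 → 2 → 1
Total steps = 182

182 steps
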